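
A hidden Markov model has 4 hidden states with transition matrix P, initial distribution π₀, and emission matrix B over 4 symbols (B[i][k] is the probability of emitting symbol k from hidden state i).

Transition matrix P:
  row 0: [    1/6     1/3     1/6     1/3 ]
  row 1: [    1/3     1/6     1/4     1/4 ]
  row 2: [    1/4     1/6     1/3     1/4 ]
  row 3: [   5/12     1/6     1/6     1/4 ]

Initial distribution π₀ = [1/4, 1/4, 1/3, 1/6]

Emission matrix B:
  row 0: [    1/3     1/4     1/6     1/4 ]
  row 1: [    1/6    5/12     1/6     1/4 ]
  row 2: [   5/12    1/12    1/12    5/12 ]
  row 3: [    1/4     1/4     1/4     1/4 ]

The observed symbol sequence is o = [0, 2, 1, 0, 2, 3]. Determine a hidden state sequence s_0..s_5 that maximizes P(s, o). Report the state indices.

path = [2, 0, 1, 0, 3, 0]

t=0: δ = [8.333e-02, 4.167e-02, 1.389e-01, 4.167e-02]  (obs o_0=0)
t=1: δ = [5.787e-03, 4.630e-03, 3.858e-03, 8.681e-03]  ψ = [2, 0, 2, 2]  (obs o_1=2)
t=2: δ = [9.042e-04, 8.038e-04, 1.206e-04, 5.425e-04]  ψ = [3, 0, 3, 3]  (obs o_2=1)
t=3: δ = [8.931e-05, 5.023e-05, 8.372e-05, 7.535e-05]  ψ = [1, 0, 1, 0]  (obs o_3=0)
t=4: δ = [5.233e-06, 4.961e-06, 2.326e-06, 7.442e-06]  ψ = [3, 0, 2, 0]  (obs o_4=2)
t=5: δ = [7.752e-07, 4.361e-07, 5.168e-07, 4.651e-07]  ψ = [3, 0, 1, 3]  (obs o_5=3)
backtrack: best end state = 0; path = [2, 0, 1, 0, 3, 0]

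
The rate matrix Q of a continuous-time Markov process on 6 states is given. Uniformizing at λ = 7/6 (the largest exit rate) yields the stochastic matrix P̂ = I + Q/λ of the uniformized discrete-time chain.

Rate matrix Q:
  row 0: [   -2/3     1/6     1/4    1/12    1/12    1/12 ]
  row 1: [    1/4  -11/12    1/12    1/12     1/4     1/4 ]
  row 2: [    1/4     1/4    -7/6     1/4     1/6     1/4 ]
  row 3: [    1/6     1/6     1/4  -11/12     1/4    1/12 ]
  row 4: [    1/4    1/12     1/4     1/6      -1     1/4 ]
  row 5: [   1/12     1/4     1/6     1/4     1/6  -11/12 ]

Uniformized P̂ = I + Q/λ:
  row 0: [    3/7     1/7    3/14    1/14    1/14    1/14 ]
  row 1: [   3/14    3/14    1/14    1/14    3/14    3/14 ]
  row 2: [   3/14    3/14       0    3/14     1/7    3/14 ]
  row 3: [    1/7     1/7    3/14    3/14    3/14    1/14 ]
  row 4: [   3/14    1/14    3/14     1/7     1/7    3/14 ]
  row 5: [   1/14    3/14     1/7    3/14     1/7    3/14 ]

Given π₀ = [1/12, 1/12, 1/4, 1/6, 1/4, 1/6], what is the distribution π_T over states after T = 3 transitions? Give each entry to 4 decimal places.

t=0: π = [0.0833, 0.0833, 0.2500, 0.1667, 0.2500, 0.1667]
t=1: π = [0.1964, 0.1607, 0.1369, 0.1726, 0.1548, 0.1786]
t=2: π = [0.2185, 0.1658, 0.1492, 0.1522, 0.1526, 0.1616]
t=3: π = [0.2272, 0.1660, 0.1471, 0.1485, 0.1500, 0.1613]

π = [0.2272, 0.1660, 0.1471, 0.1485, 0.1500, 0.1613]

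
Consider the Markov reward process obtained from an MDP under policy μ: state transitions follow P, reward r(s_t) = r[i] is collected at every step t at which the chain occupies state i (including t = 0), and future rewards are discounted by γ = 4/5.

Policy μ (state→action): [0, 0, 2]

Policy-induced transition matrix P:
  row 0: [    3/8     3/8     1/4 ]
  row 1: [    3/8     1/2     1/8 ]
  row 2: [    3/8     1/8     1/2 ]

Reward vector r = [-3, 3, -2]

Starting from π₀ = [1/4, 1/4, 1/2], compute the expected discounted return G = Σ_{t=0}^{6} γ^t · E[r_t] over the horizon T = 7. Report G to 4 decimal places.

t=0: π = [0.2500, 0.2500, 0.5000], E[r] = -1.0000, γ^t·E[r] = -1.000000, running G = -1.000000
t=1: π = [0.3750, 0.2813, 0.3438], E[r] = -0.9688, γ^t·E[r] = -0.775000, running G = -1.775000
t=2: π = [0.3750, 0.3242, 0.3008], E[r] = -0.7539, γ^t·E[r] = -0.482500, running G = -2.257500
t=3: π = [0.3750, 0.3403, 0.2847], E[r] = -0.6733, γ^t·E[r] = -0.344750, running G = -2.602250
t=4: π = [0.3750, 0.3464, 0.2786], E[r] = -0.6431, γ^t·E[r] = -0.263425, running G = -2.865675
t=5: π = [0.3750, 0.3486, 0.2764], E[r] = -0.6318, γ^t·E[r] = -0.207028, running G = -3.072703
t=6: π = [0.3750, 0.3495, 0.2755], E[r] = -0.6275, γ^t·E[r] = -0.164508, running G = -3.237211

G = -3.2372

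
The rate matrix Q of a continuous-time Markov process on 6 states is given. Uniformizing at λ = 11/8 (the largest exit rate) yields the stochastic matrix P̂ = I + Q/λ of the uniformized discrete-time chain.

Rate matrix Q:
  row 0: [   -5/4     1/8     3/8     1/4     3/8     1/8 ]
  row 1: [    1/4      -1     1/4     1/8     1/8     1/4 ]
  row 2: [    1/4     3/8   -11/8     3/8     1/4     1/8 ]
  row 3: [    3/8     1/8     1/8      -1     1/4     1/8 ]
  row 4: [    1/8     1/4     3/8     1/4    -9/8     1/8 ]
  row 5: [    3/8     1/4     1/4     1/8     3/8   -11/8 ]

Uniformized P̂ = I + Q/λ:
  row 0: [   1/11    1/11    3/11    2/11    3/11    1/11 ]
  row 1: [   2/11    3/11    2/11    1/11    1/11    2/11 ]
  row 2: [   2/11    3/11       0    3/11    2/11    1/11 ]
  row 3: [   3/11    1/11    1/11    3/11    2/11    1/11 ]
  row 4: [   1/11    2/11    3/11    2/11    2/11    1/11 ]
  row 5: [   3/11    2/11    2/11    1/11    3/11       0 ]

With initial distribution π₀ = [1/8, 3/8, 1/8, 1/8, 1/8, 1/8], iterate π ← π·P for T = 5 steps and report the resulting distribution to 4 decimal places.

π = [0.1747, 0.1804, 0.1674, 0.1888, 0.1902, 0.0984]

t=0: π = [0.1250, 0.3750, 0.1250, 0.1250, 0.1250, 0.1250]
t=1: π = [0.1818, 0.2045, 0.1705, 0.1591, 0.1705, 0.1136]
t=2: π = [0.1746, 0.1849, 0.1684, 0.1829, 0.1901, 0.0992]
t=3: π = [0.1743, 0.1814, 0.1677, 0.1879, 0.1899, 0.0987]
t=4: π = [0.1748, 0.1806, 0.1673, 0.1887, 0.1901, 0.0984]
t=5: π = [0.1747, 0.1804, 0.1674, 0.1888, 0.1902, 0.0984]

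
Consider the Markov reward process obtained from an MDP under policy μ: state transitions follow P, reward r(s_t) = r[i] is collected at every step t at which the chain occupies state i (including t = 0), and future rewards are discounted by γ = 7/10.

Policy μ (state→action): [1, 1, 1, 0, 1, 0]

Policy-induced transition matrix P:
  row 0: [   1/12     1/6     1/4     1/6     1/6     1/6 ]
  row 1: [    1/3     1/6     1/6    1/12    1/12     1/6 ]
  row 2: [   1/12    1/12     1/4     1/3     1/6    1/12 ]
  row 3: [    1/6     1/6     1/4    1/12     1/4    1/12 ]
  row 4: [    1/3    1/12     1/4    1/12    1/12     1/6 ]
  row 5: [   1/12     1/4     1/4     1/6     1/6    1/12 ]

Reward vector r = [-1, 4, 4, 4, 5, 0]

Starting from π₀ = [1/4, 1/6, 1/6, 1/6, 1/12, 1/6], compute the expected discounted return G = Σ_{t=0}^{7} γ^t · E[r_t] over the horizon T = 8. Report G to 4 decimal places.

G = 8.1984

t=0: π = [0.2500, 0.1667, 0.1667, 0.1667, 0.0833, 0.1667], E[r] = 2.1667, γ^t·E[r] = 2.166667, running G = 2.166667
t=1: π = [0.1597, 0.1597, 0.2361, 0.1597, 0.1597, 0.1250], E[r] = 2.8611, γ^t·E[r] = 2.002778, running G = 4.169444
t=2: π = [0.1765, 0.1441, 0.2367, 0.1661, 0.1534, 0.1233], E[r] = 2.7778, γ^t·E[r] = 1.361111, running G = 5.530556
t=3: π = [0.1715, 0.1444, 0.2380, 0.1675, 0.1557, 0.1228], E[r] = 2.8067, γ^t·E[r] = 0.962703, running G = 6.493258
t=4: π = [0.1723, 0.1441, 0.2380, 0.1674, 0.1556, 0.1226], E[r] = 2.8034, γ^t·E[r] = 0.673097, running G = 7.166355
t=5: π = [0.1722, 0.1441, 0.2380, 0.1674, 0.1556, 0.1227], E[r] = 2.8039, γ^t·E[r] = 0.471256, running G = 7.637611
t=6: π = [0.1722, 0.1441, 0.2380, 0.1674, 0.1556, 0.1227], E[r] = 2.8039, γ^t·E[r] = 0.329878, running G = 7.967489
t=7: π = [0.1722, 0.1441, 0.2380, 0.1674, 0.1556, 0.1227], E[r] = 2.8039, γ^t·E[r] = 0.230915, running G = 8.198404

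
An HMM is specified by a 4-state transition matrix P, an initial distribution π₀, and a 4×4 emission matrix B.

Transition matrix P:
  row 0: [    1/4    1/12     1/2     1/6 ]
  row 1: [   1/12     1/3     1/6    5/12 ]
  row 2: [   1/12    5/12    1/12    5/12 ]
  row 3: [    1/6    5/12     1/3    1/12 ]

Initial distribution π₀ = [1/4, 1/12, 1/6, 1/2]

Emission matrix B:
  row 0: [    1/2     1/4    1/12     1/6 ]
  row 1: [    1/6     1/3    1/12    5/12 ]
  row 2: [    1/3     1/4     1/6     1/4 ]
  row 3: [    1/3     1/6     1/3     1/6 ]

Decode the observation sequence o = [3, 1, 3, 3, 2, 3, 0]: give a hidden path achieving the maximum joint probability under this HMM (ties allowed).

t=0: δ = [4.167e-02, 3.472e-02, 4.167e-02, 8.333e-02]  (obs o_0=3)
t=1: δ = [3.472e-03, 1.157e-02, 6.944e-03, 2.894e-03]  ψ = [3, 3, 3, 2]  (obs o_1=1)
t=2: δ = [1.608e-04, 1.608e-03, 4.823e-04, 8.038e-04]  ψ = [1, 1, 1, 1]  (obs o_2=3)
t=3: δ = [2.233e-05, 2.233e-04, 6.698e-05, 1.116e-04]  ψ = [1, 1, 1, 1]  (obs o_3=3)
t=4: δ = [1.550e-06, 6.202e-06, 6.202e-06, 3.101e-05]  ψ = [1, 1, 1, 1]  (obs o_4=2)
t=5: δ = [8.614e-07, 5.384e-06, 2.584e-06, 4.307e-07]  ψ = [3, 3, 3, 1]  (obs o_5=3)
t=6: δ = [2.243e-07, 2.991e-07, 2.991e-07, 7.477e-07]  ψ = [1, 1, 1, 1]  (obs o_6=0)
backtrack: best end state = 3; path = [3, 1, 1, 1, 3, 1, 3]

path = [3, 1, 1, 1, 3, 1, 3]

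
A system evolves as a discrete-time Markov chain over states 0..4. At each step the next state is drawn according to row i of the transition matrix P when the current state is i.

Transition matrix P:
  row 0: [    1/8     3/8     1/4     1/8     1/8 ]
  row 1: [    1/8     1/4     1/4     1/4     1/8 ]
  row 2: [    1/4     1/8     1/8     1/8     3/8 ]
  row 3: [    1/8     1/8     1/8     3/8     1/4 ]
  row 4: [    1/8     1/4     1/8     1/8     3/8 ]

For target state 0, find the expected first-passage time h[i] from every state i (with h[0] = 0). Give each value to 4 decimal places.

First-step conditioning: h[0] = 0; for i ≠ 0, h[i] = 1 + Σ_k P[i][k]·h[k].
  h[1] = 1 + 1/4·h[1] + 1/4·h[2] + 1/4·h[3] + 1/8·h[4]
  h[2] = 1 + 1/8·h[1] + 1/8·h[2] + 1/8·h[3] + 3/8·h[4]
  h[3] = 1 + 1/8·h[1] + 1/8·h[2] + 3/8·h[3] + 1/4·h[4]
  h[4] = 1 + 1/4·h[1] + 1/8·h[2] + 1/8·h[3] + 3/8·h[4]
Solving the 4×4 linear system over states ≠ 0 gives exactly h = [0, 1568/229, 1396/229, 1596/229, 1592/229] (h[0] = 0 is the target).

h = [0.0000, 6.8472, 6.0961, 6.9694, 6.9520]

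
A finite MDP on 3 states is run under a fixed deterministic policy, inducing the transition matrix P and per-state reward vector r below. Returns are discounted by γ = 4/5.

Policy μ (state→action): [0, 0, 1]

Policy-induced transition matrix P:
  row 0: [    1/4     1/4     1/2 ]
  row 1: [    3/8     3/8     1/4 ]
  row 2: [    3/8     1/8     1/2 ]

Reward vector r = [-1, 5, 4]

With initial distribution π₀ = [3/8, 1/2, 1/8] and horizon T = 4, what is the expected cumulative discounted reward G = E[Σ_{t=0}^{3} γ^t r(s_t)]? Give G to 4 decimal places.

t=0: π = [0.3750, 0.5000, 0.1250], E[r] = 2.6250, γ^t·E[r] = 2.625000, running G = 2.625000
t=1: π = [0.3281, 0.2969, 0.3750], E[r] = 2.6563, γ^t·E[r] = 2.125000, running G = 4.750000
t=2: π = [0.3340, 0.2402, 0.4258], E[r] = 2.5703, γ^t·E[r] = 1.645000, running G = 6.395000
t=3: π = [0.3333, 0.2268, 0.4399], E[r] = 2.5605, γ^t·E[r] = 1.311000, running G = 7.706000

G = 7.7060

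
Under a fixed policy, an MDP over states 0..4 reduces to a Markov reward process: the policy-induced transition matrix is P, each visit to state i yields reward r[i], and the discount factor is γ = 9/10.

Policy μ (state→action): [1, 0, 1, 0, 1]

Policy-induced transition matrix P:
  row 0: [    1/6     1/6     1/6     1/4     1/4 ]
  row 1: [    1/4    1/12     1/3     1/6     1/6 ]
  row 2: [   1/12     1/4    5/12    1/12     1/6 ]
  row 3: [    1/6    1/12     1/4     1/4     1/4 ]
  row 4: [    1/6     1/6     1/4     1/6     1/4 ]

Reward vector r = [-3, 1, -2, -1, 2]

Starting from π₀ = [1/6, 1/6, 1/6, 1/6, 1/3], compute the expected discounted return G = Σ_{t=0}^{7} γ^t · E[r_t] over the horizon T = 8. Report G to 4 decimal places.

G = -3.1990

t=0: π = [0.1667, 0.1667, 0.1667, 0.1667, 0.3333], E[r] = -0.1667, γ^t·E[r] = -0.166667, running G = -0.166667
t=1: π = [0.1667, 0.1528, 0.2778, 0.1806, 0.2222], E[r] = -0.6389, γ^t·E[r] = -0.575000, running G = -0.741667
t=2: π = [0.1563, 0.1620, 0.2951, 0.1725, 0.2141], E[r] = -0.6412, γ^t·E[r] = -0.519375, running G = -1.261042
t=3: π = [0.1556, 0.1634, 0.2997, 0.1695, 0.2119], E[r] = -0.6483, γ^t·E[r] = -0.472641, running G = -1.733682
t=4: π = [0.1553, 0.1639, 0.3006, 0.1688, 0.2114], E[r] = -0.6492, γ^t·E[r] = -0.425925, running G = -2.159607
t=5: π = [0.1553, 0.1640, 0.3008, 0.1686, 0.2113], E[r] = -0.6495, γ^t·E[r] = -0.383526, running G = -2.543134
t=6: π = [0.1553, 0.1640, 0.3009, 0.1686, 0.2113], E[r] = -0.6496, γ^t·E[r] = -0.345203, running G = -2.888337
t=7: π = [0.1553, 0.1640, 0.3009, 0.1686, 0.2113], E[r] = -0.6496, γ^t·E[r] = -0.310690, running G = -3.199027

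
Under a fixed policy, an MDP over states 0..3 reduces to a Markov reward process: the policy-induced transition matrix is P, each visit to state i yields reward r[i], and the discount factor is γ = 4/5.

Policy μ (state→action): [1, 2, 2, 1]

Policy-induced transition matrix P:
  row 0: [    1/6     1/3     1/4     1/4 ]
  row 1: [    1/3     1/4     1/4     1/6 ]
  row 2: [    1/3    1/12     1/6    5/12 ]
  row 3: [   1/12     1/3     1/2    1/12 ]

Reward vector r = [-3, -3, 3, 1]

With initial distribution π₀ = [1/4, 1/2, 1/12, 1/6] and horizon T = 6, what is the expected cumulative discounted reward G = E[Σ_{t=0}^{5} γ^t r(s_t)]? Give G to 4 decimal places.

t=0: π = [0.2500, 0.5000, 0.0833, 0.1667], E[r] = -1.8333, γ^t·E[r] = -1.833333, running G = -1.833333
t=1: π = [0.2500, 0.2708, 0.2847, 0.1944], E[r] = -0.5139, γ^t·E[r] = -0.411111, running G = -2.244444
t=2: π = [0.2431, 0.2396, 0.2749, 0.2425], E[r] = -0.3808, γ^t·E[r] = -0.243704, running G = -2.488148
t=3: π = [0.2322, 0.2446, 0.2877, 0.2354], E[r] = -0.3320, γ^t·E[r] = -0.169975, running G = -2.658123
t=4: π = [0.2358, 0.2410, 0.2849, 0.2383], E[r] = -0.3374, γ^t·E[r] = -0.138199, running G = -2.796323
t=5: π = [0.2345, 0.2420, 0.2858, 0.2377], E[r] = -0.3343, γ^t·E[r] = -0.109528, running G = -2.905851

G = -2.9059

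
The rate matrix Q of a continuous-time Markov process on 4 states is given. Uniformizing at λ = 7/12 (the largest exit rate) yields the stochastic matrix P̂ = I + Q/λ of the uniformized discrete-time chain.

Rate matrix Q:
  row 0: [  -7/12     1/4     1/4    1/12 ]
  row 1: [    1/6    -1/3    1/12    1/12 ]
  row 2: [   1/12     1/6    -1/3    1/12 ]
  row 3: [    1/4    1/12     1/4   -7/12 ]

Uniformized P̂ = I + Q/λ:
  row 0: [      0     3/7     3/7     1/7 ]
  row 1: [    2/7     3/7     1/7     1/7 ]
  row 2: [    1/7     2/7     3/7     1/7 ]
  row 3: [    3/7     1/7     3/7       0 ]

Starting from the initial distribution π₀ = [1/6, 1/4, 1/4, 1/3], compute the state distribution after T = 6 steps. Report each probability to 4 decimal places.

t=0: π = [0.1667, 0.2500, 0.2500, 0.3333]
t=1: π = [0.2500, 0.2976, 0.3571, 0.0952]
t=2: π = [0.1769, 0.3503, 0.3435, 0.1293]
t=3: π = [0.2046, 0.3426, 0.3285, 0.1244]
t=4: π = [0.1981, 0.3461, 0.3307, 0.1251]
t=5: π = [0.1997, 0.3456, 0.3297, 0.1250]
t=6: π = [0.1994, 0.3458, 0.3298, 0.1250]

π = [0.1994, 0.3458, 0.3298, 0.1250]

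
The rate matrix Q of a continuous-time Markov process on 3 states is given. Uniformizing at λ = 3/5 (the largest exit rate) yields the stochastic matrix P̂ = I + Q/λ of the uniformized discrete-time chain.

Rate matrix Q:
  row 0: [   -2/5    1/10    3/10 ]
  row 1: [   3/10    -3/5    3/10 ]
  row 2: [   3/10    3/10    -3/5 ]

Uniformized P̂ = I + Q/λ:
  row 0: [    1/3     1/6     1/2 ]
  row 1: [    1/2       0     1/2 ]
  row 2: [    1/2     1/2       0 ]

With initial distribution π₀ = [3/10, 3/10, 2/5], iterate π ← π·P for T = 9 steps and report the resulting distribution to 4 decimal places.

π = [0.4286, 0.2382, 0.3332]

t=0: π = [0.3000, 0.3000, 0.4000]
t=1: π = [0.4500, 0.2500, 0.3000]
t=2: π = [0.4250, 0.2250, 0.3500]
t=3: π = [0.4292, 0.2458, 0.3250]
t=4: π = [0.4285, 0.2340, 0.3375]
t=5: π = [0.4286, 0.2402, 0.3313]
t=6: π = [0.4286, 0.2371, 0.3344]
t=7: π = [0.4286, 0.2386, 0.3328]
t=8: π = [0.4286, 0.2378, 0.3336]
t=9: π = [0.4286, 0.2382, 0.3332]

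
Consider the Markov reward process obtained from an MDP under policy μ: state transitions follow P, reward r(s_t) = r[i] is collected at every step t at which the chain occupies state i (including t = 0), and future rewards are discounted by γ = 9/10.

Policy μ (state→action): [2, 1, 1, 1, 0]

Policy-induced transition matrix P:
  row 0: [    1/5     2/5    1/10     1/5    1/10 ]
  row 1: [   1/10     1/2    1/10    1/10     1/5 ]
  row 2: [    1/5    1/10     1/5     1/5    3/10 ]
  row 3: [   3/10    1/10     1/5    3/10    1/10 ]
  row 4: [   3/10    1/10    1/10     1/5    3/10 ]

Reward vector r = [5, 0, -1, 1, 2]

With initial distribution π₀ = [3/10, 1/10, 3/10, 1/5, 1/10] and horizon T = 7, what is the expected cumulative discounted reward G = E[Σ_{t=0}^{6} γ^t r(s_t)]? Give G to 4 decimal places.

t=0: π = [0.3000, 0.1000, 0.3000, 0.2000, 0.1000], E[r] = 1.6000, γ^t·E[r] = 1.600000, running G = 1.600000
t=1: π = [0.2200, 0.2300, 0.1500, 0.2100, 0.1900], E[r] = 1.5400, γ^t·E[r] = 1.386000, running G = 2.986000
t=2: π = [0.2170, 0.2580, 0.1360, 0.1980, 0.1910], E[r] = 1.5290, γ^t·E[r] = 1.238490, running G = 4.224490
t=3: π = [0.2131, 0.2683, 0.1334, 0.1940, 0.1912], E[r] = 1.5085, γ^t·E[r] = 1.099697, running G = 5.324187
t=4: π = [0.2117, 0.2713, 0.1327, 0.1926, 0.1918], E[r] = 1.5018, γ^t·E[r] = 0.985318, running G = 6.309504
t=5: π = [0.2113, 0.2720, 0.1325, 0.1921, 0.1920], E[r] = 1.5002, γ^t·E[r] = 0.885842, running G = 7.195347
t=6: π = [0.2112, 0.2722, 0.1325, 0.1920, 0.1921], E[r] = 1.4998, γ^t·E[r] = 0.797078, running G = 7.992425

G = 7.9924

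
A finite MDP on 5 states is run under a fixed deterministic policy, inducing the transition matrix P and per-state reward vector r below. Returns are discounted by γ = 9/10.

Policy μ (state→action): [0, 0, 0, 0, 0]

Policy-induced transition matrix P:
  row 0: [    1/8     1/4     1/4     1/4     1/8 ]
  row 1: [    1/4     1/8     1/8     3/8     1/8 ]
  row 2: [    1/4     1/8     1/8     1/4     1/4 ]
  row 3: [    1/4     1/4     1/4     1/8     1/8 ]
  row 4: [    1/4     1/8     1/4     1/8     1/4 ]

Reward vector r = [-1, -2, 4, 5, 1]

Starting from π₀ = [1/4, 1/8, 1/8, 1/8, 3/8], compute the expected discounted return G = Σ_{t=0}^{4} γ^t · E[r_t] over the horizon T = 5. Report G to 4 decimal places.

t=0: π = [0.2500, 0.1250, 0.1250, 0.1250, 0.3750], E[r] = 1.0000, γ^t·E[r] = 1.000000, running G = 1.000000
t=1: π = [0.2188, 0.1719, 0.2188, 0.2031, 0.1875], E[r] = 1.5156, γ^t·E[r] = 1.364063, running G = 2.364063
t=2: π = [0.2227, 0.1777, 0.2012, 0.2227, 0.1758], E[r] = 1.5156, γ^t·E[r] = 1.227656, running G = 3.591719
t=3: π = [0.2222, 0.1807, 0.2026, 0.2224, 0.1721], E[r] = 1.5112, γ^t·E[r] = 1.101687, running G = 4.693406
t=4: π = [0.2222, 0.1806, 0.2021, 0.2233, 0.1718], E[r] = 1.5132, γ^t·E[r] = 0.992780, running G = 5.686185

G = 5.6862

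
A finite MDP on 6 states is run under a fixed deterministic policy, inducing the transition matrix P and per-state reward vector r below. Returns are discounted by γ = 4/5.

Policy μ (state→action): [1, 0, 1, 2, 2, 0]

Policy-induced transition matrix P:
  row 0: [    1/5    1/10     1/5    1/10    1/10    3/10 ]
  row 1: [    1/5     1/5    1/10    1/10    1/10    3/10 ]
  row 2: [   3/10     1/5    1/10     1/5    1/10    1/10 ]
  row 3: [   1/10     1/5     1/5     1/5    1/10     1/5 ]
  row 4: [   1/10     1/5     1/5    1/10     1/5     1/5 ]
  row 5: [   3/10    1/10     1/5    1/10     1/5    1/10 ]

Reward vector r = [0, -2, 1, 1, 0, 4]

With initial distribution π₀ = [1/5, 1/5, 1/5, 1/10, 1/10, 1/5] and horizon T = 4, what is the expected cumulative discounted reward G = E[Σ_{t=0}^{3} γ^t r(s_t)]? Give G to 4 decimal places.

G = 2.2197

t=0: π = [0.2000, 0.2000, 0.2000, 0.1000, 0.1000, 0.2000], E[r] = 0.7000, γ^t·E[r] = 0.700000, running G = 0.700000
t=1: π = [0.2200, 0.1600, 0.1600, 0.1300, 0.1300, 0.2000], E[r] = 0.7700, γ^t·E[r] = 0.616000, running G = 1.316000
t=2: π = [0.2100, 0.1580, 0.1680, 0.1290, 0.1330, 0.2020], E[r] = 0.7890, γ^t·E[r] = 0.504960, running G = 1.820960
t=3: π = [0.2108, 0.1588, 0.1674, 0.1297, 0.1335, 0.1998], E[r] = 0.7787, γ^t·E[r] = 0.398694, running G = 2.219654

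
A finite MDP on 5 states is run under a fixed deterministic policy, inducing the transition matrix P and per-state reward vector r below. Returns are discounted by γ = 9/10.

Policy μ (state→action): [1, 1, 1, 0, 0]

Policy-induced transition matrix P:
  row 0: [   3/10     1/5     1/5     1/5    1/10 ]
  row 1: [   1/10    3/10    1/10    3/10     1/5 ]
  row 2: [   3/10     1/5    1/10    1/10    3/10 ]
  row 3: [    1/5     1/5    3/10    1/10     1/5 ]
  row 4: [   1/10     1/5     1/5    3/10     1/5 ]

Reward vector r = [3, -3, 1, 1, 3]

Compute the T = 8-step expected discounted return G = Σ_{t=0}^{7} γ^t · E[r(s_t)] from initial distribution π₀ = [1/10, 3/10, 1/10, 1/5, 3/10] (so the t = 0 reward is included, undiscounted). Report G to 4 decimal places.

G = 4.7275

t=0: π = [0.1000, 0.3000, 0.1000, 0.2000, 0.3000], E[r] = 0.6000, γ^t·E[r] = 0.600000, running G = 0.600000
t=1: π = [0.1600, 0.2300, 0.1800, 0.2300, 0.2000], E[r] = 0.8000, γ^t·E[r] = 0.720000, running G = 1.320000
t=2: π = [0.1910, 0.2230, 0.1820, 0.2020, 0.2020], E[r] = 0.8940, γ^t·E[r] = 0.724140, running G = 2.044140
t=3: π = [0.1948, 0.2223, 0.1797, 0.2041, 0.1991], E[r] = 0.8986, γ^t·E[r] = 0.655079, running G = 2.699219
t=4: π = [0.1953, 0.2222, 0.1802, 0.2038, 0.1985], E[r] = 0.8987, γ^t·E[r] = 0.589624, running G = 3.288843
t=5: π = [0.1955, 0.2222, 0.1801, 0.2037, 0.1985], E[r] = 0.8990, γ^t·E[r] = 0.530879, running G = 3.819722
t=6: π = [0.1955, 0.2222, 0.1801, 0.2037, 0.1985], E[r] = 0.8990, γ^t·E[r] = 0.477777, running G = 4.297499
t=7: π = [0.1955, 0.2222, 0.1801, 0.2037, 0.1985], E[r] = 0.8990, γ^t·E[r] = 0.430002, running G = 4.727500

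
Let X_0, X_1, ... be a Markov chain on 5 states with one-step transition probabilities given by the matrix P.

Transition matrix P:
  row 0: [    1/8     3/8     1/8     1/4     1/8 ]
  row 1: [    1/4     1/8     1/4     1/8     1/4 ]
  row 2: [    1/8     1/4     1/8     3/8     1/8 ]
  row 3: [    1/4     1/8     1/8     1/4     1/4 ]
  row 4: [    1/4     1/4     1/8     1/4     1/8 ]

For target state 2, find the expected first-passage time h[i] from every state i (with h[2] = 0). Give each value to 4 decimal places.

First-step conditioning: h[2] = 0; for i ≠ 2, h[i] = 1 + Σ_k P[i][k]·h[k].
  h[0] = 1 + 1/8·h[0] + 3/8·h[1] + 1/4·h[3] + 1/8·h[4]
  h[1] = 1 + 1/4·h[0] + 1/8·h[1] + 1/8·h[3] + 1/4·h[4]
  h[3] = 1 + 1/4·h[0] + 1/8·h[1] + 1/4·h[3] + 1/4·h[4]
  h[4] = 1 + 1/4·h[0] + 1/4·h[1] + 1/4·h[3] + 1/8·h[4]
Solving the 4×4 linear system over states ≠ 2 gives exactly h = [5048/781, 4536/781, 0, 5184/781, 72/11] (h[2] = 0 is the target).

h = [6.4635, 5.8079, 0.0000, 6.6376, 6.5455]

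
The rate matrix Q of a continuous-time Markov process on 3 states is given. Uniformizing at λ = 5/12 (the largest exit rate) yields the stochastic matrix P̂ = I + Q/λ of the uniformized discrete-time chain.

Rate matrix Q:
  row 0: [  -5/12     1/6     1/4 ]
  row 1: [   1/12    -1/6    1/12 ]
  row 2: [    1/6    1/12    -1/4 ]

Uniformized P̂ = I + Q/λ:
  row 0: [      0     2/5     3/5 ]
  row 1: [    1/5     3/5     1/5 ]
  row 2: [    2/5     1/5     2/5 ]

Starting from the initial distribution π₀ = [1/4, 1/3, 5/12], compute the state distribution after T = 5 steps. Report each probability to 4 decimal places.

π = [0.2274, 0.4087, 0.3639]

t=0: π = [0.2500, 0.3333, 0.4167]
t=1: π = [0.2333, 0.3833, 0.3833]
t=2: π = [0.2300, 0.4000, 0.3700]
t=3: π = [0.2280, 0.4060, 0.3660]
t=4: π = [0.2276, 0.4080, 0.3644]
t=5: π = [0.2274, 0.4087, 0.3639]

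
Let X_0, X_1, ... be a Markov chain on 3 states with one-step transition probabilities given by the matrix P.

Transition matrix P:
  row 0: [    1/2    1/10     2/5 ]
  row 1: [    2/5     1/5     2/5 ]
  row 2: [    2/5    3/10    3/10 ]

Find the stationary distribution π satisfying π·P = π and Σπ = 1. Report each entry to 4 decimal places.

π = [0.4444, 0.1919, 0.3636]

Balance equations π_j = Σ_i π_i·P[i][j]:
  π_0 = 1/2·π_0 + 2/5·π_1 + 2/5·π_2
  π_1 = 1/10·π_0 + 1/5·π_1 + 3/10·π_2
  normalize: π_0 + π_1 + π_2 = 1
Solving the linear system gives exactly π = [4/9, 19/99, 4/11].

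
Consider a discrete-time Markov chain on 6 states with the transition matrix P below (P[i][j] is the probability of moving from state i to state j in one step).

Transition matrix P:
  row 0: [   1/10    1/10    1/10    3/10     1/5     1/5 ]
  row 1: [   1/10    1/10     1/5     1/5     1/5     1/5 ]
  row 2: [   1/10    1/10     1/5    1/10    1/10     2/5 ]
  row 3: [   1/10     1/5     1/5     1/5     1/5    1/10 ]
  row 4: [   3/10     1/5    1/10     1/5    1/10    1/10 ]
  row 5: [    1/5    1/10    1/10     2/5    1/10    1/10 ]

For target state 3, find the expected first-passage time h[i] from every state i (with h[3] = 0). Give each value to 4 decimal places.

h = [3.7397, 4.1838, 4.4408, 0.0000, 4.1544, 3.3620]

First-step conditioning: h[3] = 0; for i ≠ 3, h[i] = 1 + Σ_k P[i][k]·h[k].
  h[0] = 1 + 1/10·h[0] + 1/10·h[1] + 1/10·h[2] + 1/5·h[4] + 1/5·h[5]
  h[1] = 1 + 1/10·h[0] + 1/10·h[1] + 1/5·h[2] + 1/5·h[4] + 1/5·h[5]
  h[2] = 1 + 1/10·h[0] + 1/10·h[1] + 1/5·h[2] + 1/10·h[4] + 2/5·h[5]
  h[4] = 1 + 3/10·h[0] + 1/5·h[1] + 1/10·h[2] + 1/10·h[4] + 1/10·h[5]
  h[5] = 1 + 1/5·h[0] + 1/10·h[1] + 1/10·h[2] + 1/10·h[4] + 1/10·h[5]
Solving the 5×5 linear system over states ≠ 3 gives exactly h = [54065/14457, 60485/14457, 21400/4819, 0, 20020/4819, 48605/14457] (h[3] = 0 is the target).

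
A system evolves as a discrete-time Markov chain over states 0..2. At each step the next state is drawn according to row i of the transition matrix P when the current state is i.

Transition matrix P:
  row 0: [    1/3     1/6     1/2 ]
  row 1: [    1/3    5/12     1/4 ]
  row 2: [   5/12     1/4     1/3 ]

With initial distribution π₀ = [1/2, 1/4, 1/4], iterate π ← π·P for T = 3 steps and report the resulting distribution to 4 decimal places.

π = [0.3643, 0.2632, 0.3725]

t=0: π = [0.5000, 0.2500, 0.2500]
t=1: π = [0.3542, 0.2500, 0.3958]
t=2: π = [0.3663, 0.2622, 0.3715]
t=3: π = [0.3643, 0.2632, 0.3725]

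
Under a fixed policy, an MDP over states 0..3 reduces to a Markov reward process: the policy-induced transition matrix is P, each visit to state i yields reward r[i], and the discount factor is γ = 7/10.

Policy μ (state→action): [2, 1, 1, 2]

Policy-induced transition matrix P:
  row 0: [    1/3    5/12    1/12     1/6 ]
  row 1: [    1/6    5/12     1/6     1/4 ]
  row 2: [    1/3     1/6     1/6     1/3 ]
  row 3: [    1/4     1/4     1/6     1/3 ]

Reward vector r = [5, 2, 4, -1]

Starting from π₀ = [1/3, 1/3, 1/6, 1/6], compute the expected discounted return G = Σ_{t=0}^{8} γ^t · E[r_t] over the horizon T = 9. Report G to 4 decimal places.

G = 7.8586

t=0: π = [0.3333, 0.3333, 0.1667, 0.1667], E[r] = 2.8333, γ^t·E[r] = 2.833333, running G = 2.833333
t=1: π = [0.2639, 0.3472, 0.1389, 0.2500], E[r] = 2.3194, γ^t·E[r] = 1.623611, running G = 4.456944
t=2: π = [0.2546, 0.3403, 0.1447, 0.2604], E[r] = 2.2720, γ^t·E[r] = 1.113275, running G = 5.570220
t=3: π = [0.2549, 0.3371, 0.1454, 0.2625], E[r] = 2.2680, γ^t·E[r] = 0.777936, running G = 6.348156
t=4: π = [0.2553, 0.3365, 0.1454, 0.2628], E[r] = 2.2684, γ^t·E[r] = 0.544642, running G = 6.892799
t=5: π = [0.2553, 0.3365, 0.1454, 0.2627], E[r] = 2.2686, γ^t·E[r] = 0.381283, running G = 7.274082
t=6: π = [0.2554, 0.3365, 0.1454, 0.2627], E[r] = 2.2686, γ^t·E[r] = 0.266902, running G = 7.540984
t=7: π = [0.2554, 0.3365, 0.1454, 0.2627], E[r] = 2.2686, γ^t·E[r] = 0.186832, running G = 7.727816
t=8: π = [0.2554, 0.3365, 0.1454, 0.2627], E[r] = 2.2686, γ^t·E[r] = 0.130782, running G = 7.858599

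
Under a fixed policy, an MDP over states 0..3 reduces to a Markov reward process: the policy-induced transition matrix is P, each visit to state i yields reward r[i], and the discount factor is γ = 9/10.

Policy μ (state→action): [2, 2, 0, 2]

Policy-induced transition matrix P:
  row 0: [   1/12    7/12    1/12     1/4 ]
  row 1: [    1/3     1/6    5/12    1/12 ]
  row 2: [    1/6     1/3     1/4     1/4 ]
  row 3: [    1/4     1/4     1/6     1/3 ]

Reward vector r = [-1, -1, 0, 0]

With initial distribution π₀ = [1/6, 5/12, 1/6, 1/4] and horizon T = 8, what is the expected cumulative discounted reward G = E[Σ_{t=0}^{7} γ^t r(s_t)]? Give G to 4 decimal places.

t=0: π = [0.1667, 0.4167, 0.1667, 0.2500], E[r] = -0.5833, γ^t·E[r] = -0.583333, running G = -0.583333
t=1: π = [0.2431, 0.2847, 0.2708, 0.2014], E[r] = -0.5278, γ^t·E[r] = -0.475000, running G = -1.058333
t=2: π = [0.2106, 0.3299, 0.2402, 0.2193], E[r] = -0.5405, γ^t·E[r] = -0.437813, running G = -1.496146
t=3: π = [0.2224, 0.3127, 0.2516, 0.2133], E[r] = -0.5351, γ^t·E[r] = -0.390094, running G = -1.886240
t=4: π = [0.2180, 0.3190, 0.2473, 0.2157], E[r] = -0.5371, γ^t·E[r] = -0.352366, running G = -2.238605
t=5: π = [0.2196, 0.3167, 0.2489, 0.2148], E[r] = -0.5363, γ^t·E[r] = -0.316703, running G = -2.555308
t=6: π = [0.2190, 0.3176, 0.2483, 0.2151], E[r] = -0.5366, γ^t·E[r] = -0.285175, running G = -2.840483
t=7: π = [0.2193, 0.3172, 0.2485, 0.2150], E[r] = -0.5365, γ^t·E[r] = -0.256610, running G = -3.097093

G = -3.0971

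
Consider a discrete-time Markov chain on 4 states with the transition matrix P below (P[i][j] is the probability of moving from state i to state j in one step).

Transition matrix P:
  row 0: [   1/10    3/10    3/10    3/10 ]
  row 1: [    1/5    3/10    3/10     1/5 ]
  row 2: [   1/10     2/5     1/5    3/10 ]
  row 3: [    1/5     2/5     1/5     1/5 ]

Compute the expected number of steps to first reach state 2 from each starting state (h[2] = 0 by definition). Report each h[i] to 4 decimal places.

h = [3.6275, 3.5948, 0.0000, 3.9542]

First-step conditioning: h[2] = 0; for i ≠ 2, h[i] = 1 + Σ_k P[i][k]·h[k].
  h[0] = 1 + 1/10·h[0] + 3/10·h[1] + 3/10·h[3]
  h[1] = 1 + 1/5·h[0] + 3/10·h[1] + 1/5·h[3]
  h[3] = 1 + 1/5·h[0] + 2/5·h[1] + 1/5·h[3]
Solving the 3×3 linear system over states ≠ 2 gives exactly h = [185/51, 550/153, 0, 605/153] (h[2] = 0 is the target).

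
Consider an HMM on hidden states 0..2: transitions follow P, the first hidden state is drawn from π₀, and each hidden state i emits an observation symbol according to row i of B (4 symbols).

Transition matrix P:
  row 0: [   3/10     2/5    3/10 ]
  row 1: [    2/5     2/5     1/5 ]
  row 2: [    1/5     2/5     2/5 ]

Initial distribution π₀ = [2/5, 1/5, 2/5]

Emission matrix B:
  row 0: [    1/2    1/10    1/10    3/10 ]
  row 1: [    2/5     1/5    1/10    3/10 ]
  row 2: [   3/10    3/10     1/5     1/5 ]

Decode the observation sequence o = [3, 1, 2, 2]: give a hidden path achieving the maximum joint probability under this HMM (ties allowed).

path = [0, 2, 2, 2]

t=0: δ = [1.200e-01, 6.000e-02, 8.000e-02]  (obs o_0=3)
t=1: δ = [3.600e-03, 9.600e-03, 1.080e-02]  ψ = [0, 0, 0]  (obs o_1=1)
t=2: δ = [3.840e-04, 4.320e-04, 8.640e-04]  ψ = [1, 2, 2]  (obs o_2=2)
t=3: δ = [1.728e-05, 3.456e-05, 6.912e-05]  ψ = [1, 2, 2]  (obs o_3=2)
backtrack: best end state = 2; path = [0, 2, 2, 2]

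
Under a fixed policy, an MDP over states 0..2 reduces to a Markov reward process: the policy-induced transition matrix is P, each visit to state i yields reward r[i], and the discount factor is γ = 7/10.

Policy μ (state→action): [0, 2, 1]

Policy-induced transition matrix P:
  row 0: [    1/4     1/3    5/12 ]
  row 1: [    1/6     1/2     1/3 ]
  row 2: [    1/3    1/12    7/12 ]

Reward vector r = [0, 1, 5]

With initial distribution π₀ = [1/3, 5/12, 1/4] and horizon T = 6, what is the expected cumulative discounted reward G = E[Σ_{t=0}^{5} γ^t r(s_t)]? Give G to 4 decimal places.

G = 6.6190

t=0: π = [0.3333, 0.4167, 0.2500], E[r] = 1.6667, γ^t·E[r] = 1.666667, running G = 1.666667
t=1: π = [0.2361, 0.3403, 0.4236], E[r] = 2.4583, γ^t·E[r] = 1.720833, running G = 3.387500
t=2: π = [0.2569, 0.2841, 0.4589], E[r] = 2.5787, γ^t·E[r] = 1.263565, running G = 4.651065
t=3: π = [0.2646, 0.2660, 0.4695], E[r] = 2.6133, γ^t·E[r] = 0.896372, running G = 5.547437
t=4: π = [0.2670, 0.2603, 0.4727], E[r] = 2.6240, γ^t·E[r] = 0.630031, running G = 6.177468
t=5: π = [0.2677, 0.2585, 0.4738], E[r] = 2.6274, γ^t·E[r] = 0.441581, running G = 6.619049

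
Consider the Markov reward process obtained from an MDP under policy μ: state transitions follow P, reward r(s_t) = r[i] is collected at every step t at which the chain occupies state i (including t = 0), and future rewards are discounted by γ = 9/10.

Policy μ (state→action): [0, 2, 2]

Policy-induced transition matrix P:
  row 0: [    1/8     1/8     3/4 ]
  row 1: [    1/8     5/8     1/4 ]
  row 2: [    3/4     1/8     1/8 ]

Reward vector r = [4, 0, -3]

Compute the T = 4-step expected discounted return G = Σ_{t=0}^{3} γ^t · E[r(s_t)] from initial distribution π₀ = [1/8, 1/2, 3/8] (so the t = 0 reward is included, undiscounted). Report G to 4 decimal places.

G = 0.2615

t=0: π = [0.1250, 0.5000, 0.3750], E[r] = -0.6250, γ^t·E[r] = -0.625000, running G = -0.625000
t=1: π = [0.3594, 0.3750, 0.2656], E[r] = 0.6406, γ^t·E[r] = 0.576563, running G = -0.048438
t=2: π = [0.2910, 0.3125, 0.3965], E[r] = -0.0254, γ^t·E[r] = -0.020566, running G = -0.069004
t=3: π = [0.3728, 0.2813, 0.3459], E[r] = 0.4534, γ^t·E[r] = 0.330506, running G = 0.261502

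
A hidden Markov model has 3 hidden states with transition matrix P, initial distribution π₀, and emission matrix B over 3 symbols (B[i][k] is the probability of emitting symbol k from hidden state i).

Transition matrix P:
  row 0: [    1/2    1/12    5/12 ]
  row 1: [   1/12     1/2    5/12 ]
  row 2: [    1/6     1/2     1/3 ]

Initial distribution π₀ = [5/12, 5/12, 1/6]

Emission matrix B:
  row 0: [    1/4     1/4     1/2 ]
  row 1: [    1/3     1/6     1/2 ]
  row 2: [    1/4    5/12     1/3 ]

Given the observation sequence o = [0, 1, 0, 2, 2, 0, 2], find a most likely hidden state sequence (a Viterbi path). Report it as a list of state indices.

path = [1, 2, 1, 1, 1, 1, 1]

t=0: δ = [1.042e-01, 1.389e-01, 4.167e-02]  (obs o_0=0)
t=1: δ = [1.302e-02, 1.157e-02, 2.411e-02]  ψ = [0, 1, 1]  (obs o_1=1)
t=2: δ = [1.628e-03, 4.019e-03, 2.009e-03]  ψ = [0, 2, 2]  (obs o_2=0)
t=3: δ = [4.069e-04, 1.005e-03, 5.582e-04]  ψ = [0, 1, 1]  (obs o_3=2)
t=4: δ = [1.017e-04, 2.512e-04, 1.395e-04]  ψ = [0, 1, 1]  (obs o_4=2)
t=5: δ = [1.272e-05, 4.186e-05, 2.616e-05]  ψ = [0, 1, 1]  (obs o_5=0)
t=6: δ = [3.179e-06, 1.047e-05, 5.814e-06]  ψ = [0, 1, 1]  (obs o_6=2)
backtrack: best end state = 1; path = [1, 2, 1, 1, 1, 1, 1]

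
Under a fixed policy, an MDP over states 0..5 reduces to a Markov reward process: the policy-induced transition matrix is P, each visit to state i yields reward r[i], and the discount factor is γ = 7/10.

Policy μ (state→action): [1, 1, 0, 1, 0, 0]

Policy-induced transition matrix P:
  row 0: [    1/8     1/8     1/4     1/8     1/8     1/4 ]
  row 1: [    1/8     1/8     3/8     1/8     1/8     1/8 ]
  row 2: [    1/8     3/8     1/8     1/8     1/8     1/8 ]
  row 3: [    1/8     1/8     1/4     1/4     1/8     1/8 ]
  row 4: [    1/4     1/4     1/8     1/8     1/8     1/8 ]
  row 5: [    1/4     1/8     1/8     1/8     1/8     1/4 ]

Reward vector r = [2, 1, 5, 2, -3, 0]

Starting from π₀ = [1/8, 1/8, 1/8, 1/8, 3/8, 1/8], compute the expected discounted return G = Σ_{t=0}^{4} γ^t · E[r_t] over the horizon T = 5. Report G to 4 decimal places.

t=0: π = [0.1250, 0.1250, 0.1250, 0.1250, 0.3750, 0.1250], E[r] = 0.1250, γ^t·E[r] = 0.125000, running G = 0.125000
t=1: π = [0.1875, 0.2031, 0.1875, 0.1406, 0.1250, 0.1563], E[r] = 1.4219, γ^t·E[r] = 0.995313, running G = 1.120313
t=2: π = [0.1602, 0.1875, 0.2168, 0.1426, 0.1250, 0.1680], E[r] = 1.5020, γ^t·E[r] = 0.735957, running G = 1.856270
t=3: π = [0.1616, 0.1948, 0.2097, 0.1428, 0.1250, 0.1660], E[r] = 1.4773, γ^t·E[r] = 0.506712, running G = 2.362982
t=4: π = [0.1614, 0.1931, 0.2118, 0.1429, 0.1250, 0.1660], E[r] = 1.4853, γ^t·E[r] = 0.356626, running G = 2.719607

G = 2.7196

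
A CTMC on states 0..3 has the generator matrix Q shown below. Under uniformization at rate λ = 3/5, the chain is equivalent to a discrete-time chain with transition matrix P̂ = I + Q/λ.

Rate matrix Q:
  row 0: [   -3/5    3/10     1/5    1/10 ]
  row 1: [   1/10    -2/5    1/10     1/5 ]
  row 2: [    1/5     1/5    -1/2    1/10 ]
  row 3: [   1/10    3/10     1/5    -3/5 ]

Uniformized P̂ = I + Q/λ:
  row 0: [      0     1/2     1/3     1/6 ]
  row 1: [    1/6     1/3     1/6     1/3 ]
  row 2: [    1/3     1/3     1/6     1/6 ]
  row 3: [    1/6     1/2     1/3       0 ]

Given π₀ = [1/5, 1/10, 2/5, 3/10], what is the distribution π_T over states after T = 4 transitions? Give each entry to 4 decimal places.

π = [0.1762, 0.3951, 0.2284, 0.2004]

t=0: π = [0.2000, 0.1000, 0.4000, 0.3000]
t=1: π = [0.2000, 0.4167, 0.2500, 0.1333]
t=2: π = [0.1750, 0.3889, 0.2222, 0.2139]
t=3: π = [0.1745, 0.3981, 0.2315, 0.1958]
t=4: π = [0.1762, 0.3951, 0.2284, 0.2004]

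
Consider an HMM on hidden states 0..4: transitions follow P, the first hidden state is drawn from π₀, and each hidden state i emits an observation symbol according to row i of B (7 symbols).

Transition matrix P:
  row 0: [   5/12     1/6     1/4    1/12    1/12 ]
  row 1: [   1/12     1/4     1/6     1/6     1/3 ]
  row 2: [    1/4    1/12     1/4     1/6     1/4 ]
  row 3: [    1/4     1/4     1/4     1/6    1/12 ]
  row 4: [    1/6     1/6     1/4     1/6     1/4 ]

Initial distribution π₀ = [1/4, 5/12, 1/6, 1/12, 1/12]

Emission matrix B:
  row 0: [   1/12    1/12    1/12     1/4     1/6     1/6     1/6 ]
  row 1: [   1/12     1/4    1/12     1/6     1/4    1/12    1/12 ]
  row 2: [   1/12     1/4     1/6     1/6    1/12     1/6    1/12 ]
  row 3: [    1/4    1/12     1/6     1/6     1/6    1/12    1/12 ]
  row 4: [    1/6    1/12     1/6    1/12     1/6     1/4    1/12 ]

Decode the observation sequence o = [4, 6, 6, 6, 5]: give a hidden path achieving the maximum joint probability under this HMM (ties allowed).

t=0: δ = [4.167e-02, 1.042e-01, 1.389e-02, 1.389e-02, 1.389e-02]  (obs o_0=4)
t=1: δ = [2.894e-03, 2.170e-03, 1.447e-03, 1.447e-03, 2.894e-03]  ψ = [0, 1, 1, 1, 1]  (obs o_1=6)
t=2: δ = [2.009e-04, 4.521e-05, 6.028e-05, 4.019e-05, 6.028e-05]  ψ = [0, 1, 0, 4, 1]  (obs o_2=6)
t=3: δ = [1.395e-05, 2.791e-06, 4.186e-06, 1.395e-06, 1.395e-06]  ψ = [0, 0, 0, 0, 0]  (obs o_3=6)
t=4: δ = [9.690e-07, 1.938e-07, 5.814e-07, 9.690e-08, 2.907e-07]  ψ = [0, 0, 0, 0, 0]  (obs o_4=5)
backtrack: best end state = 0; path = [0, 0, 0, 0, 0]

path = [0, 0, 0, 0, 0]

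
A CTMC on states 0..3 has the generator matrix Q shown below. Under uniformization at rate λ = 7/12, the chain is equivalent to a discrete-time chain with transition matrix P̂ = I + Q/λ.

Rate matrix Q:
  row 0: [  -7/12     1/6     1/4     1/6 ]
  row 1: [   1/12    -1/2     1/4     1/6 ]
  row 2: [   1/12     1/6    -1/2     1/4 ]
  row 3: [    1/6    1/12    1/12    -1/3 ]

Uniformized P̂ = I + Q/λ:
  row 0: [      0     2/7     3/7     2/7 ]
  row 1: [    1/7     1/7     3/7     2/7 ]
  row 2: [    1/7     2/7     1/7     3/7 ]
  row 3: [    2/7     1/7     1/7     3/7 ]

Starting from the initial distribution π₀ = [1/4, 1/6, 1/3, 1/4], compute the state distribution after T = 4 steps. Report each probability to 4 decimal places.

t=0: π = [0.2500, 0.1667, 0.3333, 0.2500]
t=1: π = [0.1429, 0.2262, 0.2619, 0.3690]
t=2: π = [0.1752, 0.2007, 0.2483, 0.3759]
t=3: π = [0.1715, 0.2034, 0.2502, 0.3749]
t=4: π = [0.1719, 0.2031, 0.2500, 0.3750]

π = [0.1719, 0.2031, 0.2500, 0.3750]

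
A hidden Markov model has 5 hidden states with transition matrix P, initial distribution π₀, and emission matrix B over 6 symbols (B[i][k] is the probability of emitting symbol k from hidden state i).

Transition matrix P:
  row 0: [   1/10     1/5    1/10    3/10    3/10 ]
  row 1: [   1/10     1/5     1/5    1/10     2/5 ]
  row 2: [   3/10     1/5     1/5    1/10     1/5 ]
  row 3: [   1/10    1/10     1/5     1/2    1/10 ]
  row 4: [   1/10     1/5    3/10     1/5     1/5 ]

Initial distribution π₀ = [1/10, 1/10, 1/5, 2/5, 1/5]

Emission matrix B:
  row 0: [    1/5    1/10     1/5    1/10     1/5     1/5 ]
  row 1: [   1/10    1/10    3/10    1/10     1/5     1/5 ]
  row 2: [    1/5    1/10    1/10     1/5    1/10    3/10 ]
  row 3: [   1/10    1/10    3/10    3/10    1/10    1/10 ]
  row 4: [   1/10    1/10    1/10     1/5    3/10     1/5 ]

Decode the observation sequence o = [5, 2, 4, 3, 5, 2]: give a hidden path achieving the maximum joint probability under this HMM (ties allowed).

path = [3, 3, 3, 3, 3, 3]

t=0: δ = [2.000e-02, 2.000e-02, 6.000e-02, 4.000e-02, 4.000e-02]  (obs o_0=5)
t=1: δ = [3.600e-03, 3.600e-03, 1.200e-03, 6.000e-03, 1.200e-03]  ψ = [2, 2, 2, 3, 2]  (obs o_1=2)
t=2: δ = [1.200e-04, 1.440e-04, 1.200e-04, 3.000e-04, 4.320e-04]  ψ = [3, 0, 3, 3, 1]  (obs o_2=4)
t=3: δ = [4.320e-06, 8.640e-06, 2.592e-05, 4.500e-05, 1.728e-05]  ψ = [4, 4, 4, 3, 4]  (obs o_3=3)
t=4: δ = [1.555e-06, 1.037e-06, 2.700e-06, 2.250e-06, 1.037e-06]  ψ = [2, 2, 3, 3, 2]  (obs o_4=5)
t=5: δ = [1.620e-07, 1.620e-07, 5.400e-08, 3.375e-07, 5.400e-08]  ψ = [2, 2, 2, 3, 2]  (obs o_5=2)
backtrack: best end state = 3; path = [3, 3, 3, 3, 3, 3]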